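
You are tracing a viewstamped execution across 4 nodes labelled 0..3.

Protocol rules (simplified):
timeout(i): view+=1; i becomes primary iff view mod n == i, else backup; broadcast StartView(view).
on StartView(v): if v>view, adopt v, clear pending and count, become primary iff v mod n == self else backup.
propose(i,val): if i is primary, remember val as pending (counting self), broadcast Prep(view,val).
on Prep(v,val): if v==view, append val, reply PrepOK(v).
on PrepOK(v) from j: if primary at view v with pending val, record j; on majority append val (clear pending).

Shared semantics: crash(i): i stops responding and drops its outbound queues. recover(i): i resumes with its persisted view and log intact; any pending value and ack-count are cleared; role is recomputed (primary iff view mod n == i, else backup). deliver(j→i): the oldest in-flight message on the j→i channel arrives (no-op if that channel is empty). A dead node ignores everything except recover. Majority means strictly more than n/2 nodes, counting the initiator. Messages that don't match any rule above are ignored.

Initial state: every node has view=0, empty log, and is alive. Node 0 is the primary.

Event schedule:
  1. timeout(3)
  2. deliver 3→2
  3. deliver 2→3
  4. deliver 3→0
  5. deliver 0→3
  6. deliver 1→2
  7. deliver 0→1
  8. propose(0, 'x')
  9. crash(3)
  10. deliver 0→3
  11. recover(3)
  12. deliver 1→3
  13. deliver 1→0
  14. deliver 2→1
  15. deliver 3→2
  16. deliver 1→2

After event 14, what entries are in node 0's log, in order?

empty

e1 timeout(3): 3[back,v=1,-]
e2 deliver 3→2: 2[back,v=1,-]
e3 deliver 2→3: ·
e4 deliver 3→0: 0[back,v=1,-]
e5 deliver 0→3: ·
e6 deliver 1→2: ·
e7 deliver 0→1: ·
e8 propose(0,'x'): ·
e9 crash(3): 3[✗back,v=1,-]
e10 deliver 0→3: ·
e11 recover(3): 3[back,v=1,-]
e12 deliver 1→3: ·
e13 deliver 1→0: ·
e14 deliver 2→1: ·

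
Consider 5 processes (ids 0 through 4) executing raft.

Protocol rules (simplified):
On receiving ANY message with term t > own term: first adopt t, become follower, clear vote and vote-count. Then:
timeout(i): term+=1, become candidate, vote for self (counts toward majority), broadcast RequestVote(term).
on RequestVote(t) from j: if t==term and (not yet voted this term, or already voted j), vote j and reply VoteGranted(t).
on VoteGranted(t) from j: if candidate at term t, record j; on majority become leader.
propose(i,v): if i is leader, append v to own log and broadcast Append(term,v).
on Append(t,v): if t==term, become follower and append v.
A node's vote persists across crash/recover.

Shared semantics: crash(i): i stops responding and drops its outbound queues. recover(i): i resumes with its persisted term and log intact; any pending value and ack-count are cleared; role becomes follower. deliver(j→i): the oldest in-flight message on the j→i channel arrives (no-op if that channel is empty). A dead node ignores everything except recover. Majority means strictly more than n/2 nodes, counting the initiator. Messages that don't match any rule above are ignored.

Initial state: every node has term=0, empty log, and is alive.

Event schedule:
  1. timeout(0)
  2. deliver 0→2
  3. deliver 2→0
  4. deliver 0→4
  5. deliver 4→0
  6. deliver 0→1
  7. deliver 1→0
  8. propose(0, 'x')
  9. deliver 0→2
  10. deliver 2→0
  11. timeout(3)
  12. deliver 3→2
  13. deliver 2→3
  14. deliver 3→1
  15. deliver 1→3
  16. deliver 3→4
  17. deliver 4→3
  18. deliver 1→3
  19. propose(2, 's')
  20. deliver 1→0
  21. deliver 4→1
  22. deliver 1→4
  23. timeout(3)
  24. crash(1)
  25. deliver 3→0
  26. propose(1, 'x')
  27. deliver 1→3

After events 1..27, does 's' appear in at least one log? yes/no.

after 1 — timeout(0): n0:cand/t1/[-]
after 2 — deliver 0→2: n2:foll/t1/[-]
after 3 — deliver 2→0: ·
after 4 — deliver 0→4: n4:foll/t1/[-]
after 5 — deliver 4→0: n0:lead/t1/[-]
after 6 — deliver 0→1: n1:foll/t1/[-]
after 7 — deliver 1→0: ·
after 8 — propose(0,'x'): n0:lead/t1/[x]
after 9 — deliver 0→2: n2:foll/t1/[x]
after 10 — deliver 2→0: ·
after 11 — timeout(3): n3:cand/t1/[-]
after 12 — deliver 3→2: ·
after 13 — deliver 2→3: ·
after 14 — deliver 3→1: ·
after 15 — deliver 1→3: ·
after 16 — deliver 3→4: ·
after 17 — deliver 4→3: ·
after 18 — deliver 1→3: ·
after 19 — propose(2,'s'): ·
after 20 — deliver 1→0: ·
after 21 — deliver 4→1: ·
after 22 — deliver 1→4: ·
after 23 — timeout(3): n3:cand/t2/[-]
after 24 — crash(1): n1:✗foll/t1/[-]
after 25 — deliver 3→0: ·
after 26 — propose(1,'x'): ·
after 27 — deliver 1→3: ·

no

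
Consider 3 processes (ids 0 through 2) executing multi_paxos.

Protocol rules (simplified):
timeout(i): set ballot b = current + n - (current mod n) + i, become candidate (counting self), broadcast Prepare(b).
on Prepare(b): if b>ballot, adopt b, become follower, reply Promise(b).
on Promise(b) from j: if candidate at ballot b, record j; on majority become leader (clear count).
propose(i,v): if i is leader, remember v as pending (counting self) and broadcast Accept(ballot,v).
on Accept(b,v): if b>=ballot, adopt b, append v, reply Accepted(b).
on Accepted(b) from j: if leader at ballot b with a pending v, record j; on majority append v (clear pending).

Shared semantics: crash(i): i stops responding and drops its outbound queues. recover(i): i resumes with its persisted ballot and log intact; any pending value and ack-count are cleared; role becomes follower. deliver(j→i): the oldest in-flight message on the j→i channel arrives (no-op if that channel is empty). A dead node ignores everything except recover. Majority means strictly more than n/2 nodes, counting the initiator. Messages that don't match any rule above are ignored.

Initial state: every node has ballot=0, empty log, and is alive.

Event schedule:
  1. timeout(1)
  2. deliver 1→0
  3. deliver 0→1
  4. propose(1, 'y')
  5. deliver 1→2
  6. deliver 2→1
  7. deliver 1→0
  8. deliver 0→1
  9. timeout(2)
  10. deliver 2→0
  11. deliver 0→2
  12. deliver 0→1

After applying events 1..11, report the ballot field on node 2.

1. timeout(1):  <1:cand b4 ->
2. deliver 1→0:  <0:foll b4 ->
3. deliver 0→1:  <1:lead b4 ->
4. propose(1,'y'):  nop
5. deliver 1→2:  <2:foll b4 ->
6. deliver 2→1:  nop
7. deliver 1→0:  <0:foll b4 y>
8. deliver 0→1:  <1:lead b4 y>
9. timeout(2):  <2:cand b8 ->
10. deliver 2→0:  <0:foll b8 y>
11. deliver 0→2:  <2:lead b8 ->

8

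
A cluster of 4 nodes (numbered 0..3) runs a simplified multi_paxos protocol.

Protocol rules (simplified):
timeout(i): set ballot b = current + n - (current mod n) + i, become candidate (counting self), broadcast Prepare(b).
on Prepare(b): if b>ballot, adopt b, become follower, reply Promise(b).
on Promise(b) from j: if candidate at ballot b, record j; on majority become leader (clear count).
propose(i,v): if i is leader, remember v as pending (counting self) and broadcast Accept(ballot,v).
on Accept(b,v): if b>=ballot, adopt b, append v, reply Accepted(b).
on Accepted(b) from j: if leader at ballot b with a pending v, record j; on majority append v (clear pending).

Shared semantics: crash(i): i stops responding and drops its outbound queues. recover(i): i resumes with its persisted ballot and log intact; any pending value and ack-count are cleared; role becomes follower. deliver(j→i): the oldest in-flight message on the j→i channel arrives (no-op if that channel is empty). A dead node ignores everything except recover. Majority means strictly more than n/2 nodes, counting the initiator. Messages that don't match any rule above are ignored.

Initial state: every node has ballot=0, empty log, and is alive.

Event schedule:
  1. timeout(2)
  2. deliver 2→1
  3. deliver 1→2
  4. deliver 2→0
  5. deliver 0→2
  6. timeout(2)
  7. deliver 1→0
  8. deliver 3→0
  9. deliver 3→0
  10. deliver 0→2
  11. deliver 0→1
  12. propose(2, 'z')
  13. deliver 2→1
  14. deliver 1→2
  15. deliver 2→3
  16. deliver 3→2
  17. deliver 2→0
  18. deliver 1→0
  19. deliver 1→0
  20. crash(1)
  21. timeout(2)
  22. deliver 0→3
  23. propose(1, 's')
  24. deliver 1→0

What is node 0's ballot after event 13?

[1] timeout(2) → N2(cand b6 [-])
[2] deliver 2→1 → N1(foll b6 [-])
[3] deliver 1→2 → ∅
[4] deliver 2→0 → N0(foll b6 [-])
[5] deliver 0→2 → N2(lead b6 [-])
[6] timeout(2) → N2(cand b10 [-])
[7] deliver 1→0 → ∅
[8] deliver 3→0 → ∅
[9] deliver 3→0 → ∅
[10] deliver 0→2 → ∅
[11] deliver 0→1 → ∅
[12] propose(2,'z') → ∅
[13] deliver 2→1 → N1(foll b10 [-])

6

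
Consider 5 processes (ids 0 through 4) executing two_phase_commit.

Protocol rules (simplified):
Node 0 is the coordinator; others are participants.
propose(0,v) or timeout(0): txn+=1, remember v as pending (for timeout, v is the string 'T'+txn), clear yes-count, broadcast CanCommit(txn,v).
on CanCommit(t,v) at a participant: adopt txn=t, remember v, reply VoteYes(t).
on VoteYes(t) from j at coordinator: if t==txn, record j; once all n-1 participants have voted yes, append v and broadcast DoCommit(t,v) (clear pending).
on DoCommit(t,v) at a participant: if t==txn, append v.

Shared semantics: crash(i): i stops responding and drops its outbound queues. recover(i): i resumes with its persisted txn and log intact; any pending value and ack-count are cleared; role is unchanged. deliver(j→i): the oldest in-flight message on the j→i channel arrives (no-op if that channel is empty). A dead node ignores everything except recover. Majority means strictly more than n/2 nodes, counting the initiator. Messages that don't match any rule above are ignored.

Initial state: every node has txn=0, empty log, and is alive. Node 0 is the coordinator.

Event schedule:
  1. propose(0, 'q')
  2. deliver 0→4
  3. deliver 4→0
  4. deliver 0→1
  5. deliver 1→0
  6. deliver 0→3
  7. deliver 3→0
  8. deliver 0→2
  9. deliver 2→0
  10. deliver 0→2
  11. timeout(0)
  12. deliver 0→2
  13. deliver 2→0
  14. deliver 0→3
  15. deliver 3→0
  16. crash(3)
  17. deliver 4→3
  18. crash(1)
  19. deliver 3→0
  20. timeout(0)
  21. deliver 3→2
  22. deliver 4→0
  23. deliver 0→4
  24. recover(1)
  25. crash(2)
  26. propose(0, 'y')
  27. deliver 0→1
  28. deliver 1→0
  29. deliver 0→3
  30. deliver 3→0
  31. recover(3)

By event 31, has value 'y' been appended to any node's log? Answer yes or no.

after 1 — propose(0,'q'): n0:coor/t1/[-]
after 2 — deliver 0→4: n4:part/t1/[-]
after 3 — deliver 4→0: ·
after 4 — deliver 0→1: n1:part/t1/[-]
after 5 — deliver 1→0: ·
after 6 — deliver 0→3: n3:part/t1/[-]
after 7 — deliver 3→0: ·
after 8 — deliver 0→2: n2:part/t1/[-]
after 9 — deliver 2→0: n0:coor/t1/[q]
after 10 — deliver 0→2: n2:part/t1/[q]
after 11 — timeout(0): n0:coor/t2/[q]
after 12 — deliver 0→2: n2:part/t2/[q]
after 13 — deliver 2→0: ·
after 14 — deliver 0→3: n3:part/t1/[q]
after 15 — deliver 3→0: ·
after 16 — crash(3): n3:✗part/t1/[q]
after 17 — deliver 4→3: ·
after 18 — crash(1): n1:✗part/t1/[-]
after 19 — deliver 3→0: ·
after 20 — timeout(0): n0:coor/t3/[q]
after 21 — deliver 3→2: ·
after 22 — deliver 4→0: ·
after 23 — deliver 0→4: n4:part/t1/[q]
after 24 — recover(1): n1:part/t1/[-]
after 25 — crash(2): n2:✗part/t2/[q]
after 26 — propose(0,'y'): n0:coor/t4/[q]
after 27 — deliver 0→1: n1:part/t1/[q]
after 28 — deliver 1→0: ·
after 29 — deliver 0→3: ·
after 30 — deliver 3→0: ·
after 31 — recover(3): n3:part/t1/[q]

no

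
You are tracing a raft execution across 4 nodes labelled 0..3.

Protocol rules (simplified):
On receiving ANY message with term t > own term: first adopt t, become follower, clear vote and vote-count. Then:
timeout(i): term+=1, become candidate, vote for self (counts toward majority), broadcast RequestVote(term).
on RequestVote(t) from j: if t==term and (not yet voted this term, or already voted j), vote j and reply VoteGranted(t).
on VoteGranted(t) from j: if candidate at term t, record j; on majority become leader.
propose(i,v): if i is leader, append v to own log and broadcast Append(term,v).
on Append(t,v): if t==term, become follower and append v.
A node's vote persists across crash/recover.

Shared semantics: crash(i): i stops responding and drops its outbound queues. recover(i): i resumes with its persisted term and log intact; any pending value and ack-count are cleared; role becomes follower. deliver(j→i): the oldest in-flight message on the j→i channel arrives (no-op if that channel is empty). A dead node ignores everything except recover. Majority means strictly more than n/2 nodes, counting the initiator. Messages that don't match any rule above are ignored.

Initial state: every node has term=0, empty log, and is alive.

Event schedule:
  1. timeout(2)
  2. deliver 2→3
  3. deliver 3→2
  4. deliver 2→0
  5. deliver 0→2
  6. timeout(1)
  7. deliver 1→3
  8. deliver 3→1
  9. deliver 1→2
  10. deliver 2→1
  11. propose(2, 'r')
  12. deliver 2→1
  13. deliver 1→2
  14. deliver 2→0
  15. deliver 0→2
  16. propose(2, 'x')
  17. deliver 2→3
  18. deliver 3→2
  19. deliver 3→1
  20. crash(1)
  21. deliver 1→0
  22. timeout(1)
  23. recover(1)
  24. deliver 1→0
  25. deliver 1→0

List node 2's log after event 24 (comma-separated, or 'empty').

r,x

e1 timeout(2): 2[cand,t=1,-]
e2 deliver 2→3: 3[foll,t=1,-]
e3 deliver 3→2: ·
e4 deliver 2→0: 0[foll,t=1,-]
e5 deliver 0→2: 2[lead,t=1,-]
e6 timeout(1): 1[cand,t=1,-]
e7 deliver 1→3: ·
e8 deliver 3→1: ·
e9 deliver 1→2: ·
e10 deliver 2→1: ·
e11 propose(2,'r'): 2[lead,t=1,r]
e12 deliver 2→1: 1[foll,t=1,r]
e13 deliver 1→2: ·
e14 deliver 2→0: 0[foll,t=1,r]
e15 deliver 0→2: ·
e16 propose(2,'x'): 2[lead,t=1,r,x]
e17 deliver 2→3: 3[foll,t=1,r]
e18 deliver 3→2: ·
e19 deliver 3→1: ·
e20 crash(1): 1[✗foll,t=1,r]
e21 deliver 1→0: ·
e22 timeout(1): ·
e23 recover(1): 1[foll,t=1,r]
e24 deliver 1→0: ·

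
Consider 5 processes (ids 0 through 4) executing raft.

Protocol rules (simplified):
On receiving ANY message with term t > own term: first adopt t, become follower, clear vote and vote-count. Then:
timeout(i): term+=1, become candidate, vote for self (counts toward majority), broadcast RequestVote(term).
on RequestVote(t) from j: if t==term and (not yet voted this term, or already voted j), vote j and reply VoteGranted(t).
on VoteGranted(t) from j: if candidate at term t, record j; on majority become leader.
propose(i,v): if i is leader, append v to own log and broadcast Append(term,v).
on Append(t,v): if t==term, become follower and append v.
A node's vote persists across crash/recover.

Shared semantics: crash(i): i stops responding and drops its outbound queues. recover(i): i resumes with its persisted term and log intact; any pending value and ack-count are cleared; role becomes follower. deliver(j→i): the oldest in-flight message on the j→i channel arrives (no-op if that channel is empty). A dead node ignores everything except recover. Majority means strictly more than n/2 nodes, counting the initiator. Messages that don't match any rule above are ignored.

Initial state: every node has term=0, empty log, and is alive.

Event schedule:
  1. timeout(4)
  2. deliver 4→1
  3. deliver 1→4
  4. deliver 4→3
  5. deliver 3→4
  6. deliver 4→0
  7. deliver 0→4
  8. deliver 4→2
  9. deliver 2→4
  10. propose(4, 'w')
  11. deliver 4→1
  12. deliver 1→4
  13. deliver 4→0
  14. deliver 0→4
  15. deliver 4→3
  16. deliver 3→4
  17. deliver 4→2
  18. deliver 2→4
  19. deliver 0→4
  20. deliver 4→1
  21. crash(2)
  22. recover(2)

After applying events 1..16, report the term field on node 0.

1

e1 timeout(4): 4[cand,t=1,-]
e2 deliver 4→1: 1[foll,t=1,-]
e3 deliver 1→4: ·
e4 deliver 4→3: 3[foll,t=1,-]
e5 deliver 3→4: 4[lead,t=1,-]
e6 deliver 4→0: 0[foll,t=1,-]
e7 deliver 0→4: ·
e8 deliver 4→2: 2[foll,t=1,-]
e9 deliver 2→4: ·
e10 propose(4,'w'): 4[lead,t=1,w]
e11 deliver 4→1: 1[foll,t=1,w]
e12 deliver 1→4: ·
e13 deliver 4→0: 0[foll,t=1,w]
e14 deliver 0→4: ·
e15 deliver 4→3: 3[foll,t=1,w]
e16 deliver 3→4: ·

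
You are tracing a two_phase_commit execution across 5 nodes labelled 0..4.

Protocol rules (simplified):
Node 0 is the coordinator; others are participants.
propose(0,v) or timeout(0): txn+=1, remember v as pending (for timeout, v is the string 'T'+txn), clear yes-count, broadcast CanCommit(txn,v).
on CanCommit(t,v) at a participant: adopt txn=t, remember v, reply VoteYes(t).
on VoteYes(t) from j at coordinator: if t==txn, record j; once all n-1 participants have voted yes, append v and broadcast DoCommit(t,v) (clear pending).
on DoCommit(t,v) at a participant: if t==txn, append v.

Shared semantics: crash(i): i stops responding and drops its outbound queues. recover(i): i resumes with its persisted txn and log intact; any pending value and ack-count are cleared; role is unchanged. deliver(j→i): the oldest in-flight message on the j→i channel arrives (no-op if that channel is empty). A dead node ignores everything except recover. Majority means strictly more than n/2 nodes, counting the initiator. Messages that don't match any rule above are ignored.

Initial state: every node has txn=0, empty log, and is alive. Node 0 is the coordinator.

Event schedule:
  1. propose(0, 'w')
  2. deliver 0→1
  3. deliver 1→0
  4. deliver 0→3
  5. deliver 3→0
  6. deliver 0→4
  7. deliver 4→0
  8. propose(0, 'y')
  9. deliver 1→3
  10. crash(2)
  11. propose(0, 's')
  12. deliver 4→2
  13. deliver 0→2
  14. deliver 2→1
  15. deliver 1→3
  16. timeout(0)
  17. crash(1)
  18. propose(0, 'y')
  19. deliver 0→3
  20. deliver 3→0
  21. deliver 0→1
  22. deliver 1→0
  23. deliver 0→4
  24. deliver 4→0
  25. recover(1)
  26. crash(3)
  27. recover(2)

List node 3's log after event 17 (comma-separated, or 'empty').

empty

step 1 propose(0,'w'): 0={coor,t=1,log=-}
step 2 deliver 0→1: 1={part,t=1,log=-}
step 3 deliver 1→0: —
step 4 deliver 0→3: 3={part,t=1,log=-}
step 5 deliver 3→0: —
step 6 deliver 0→4: 4={part,t=1,log=-}
step 7 deliver 4→0: —
step 8 propose(0,'y'): 0={coor,t=2,log=-}
step 9 deliver 1→3: —
step 10 crash(2): 2={✗part,t=0,log=-}
step 11 propose(0,'s'): 0={coor,t=3,log=-}
step 12 deliver 4→2: —
step 13 deliver 0→2: —
step 14 deliver 2→1: —
step 15 deliver 1→3: —
step 16 timeout(0): 0={coor,t=4,log=-}
step 17 crash(1): 1={✗part,t=1,log=-}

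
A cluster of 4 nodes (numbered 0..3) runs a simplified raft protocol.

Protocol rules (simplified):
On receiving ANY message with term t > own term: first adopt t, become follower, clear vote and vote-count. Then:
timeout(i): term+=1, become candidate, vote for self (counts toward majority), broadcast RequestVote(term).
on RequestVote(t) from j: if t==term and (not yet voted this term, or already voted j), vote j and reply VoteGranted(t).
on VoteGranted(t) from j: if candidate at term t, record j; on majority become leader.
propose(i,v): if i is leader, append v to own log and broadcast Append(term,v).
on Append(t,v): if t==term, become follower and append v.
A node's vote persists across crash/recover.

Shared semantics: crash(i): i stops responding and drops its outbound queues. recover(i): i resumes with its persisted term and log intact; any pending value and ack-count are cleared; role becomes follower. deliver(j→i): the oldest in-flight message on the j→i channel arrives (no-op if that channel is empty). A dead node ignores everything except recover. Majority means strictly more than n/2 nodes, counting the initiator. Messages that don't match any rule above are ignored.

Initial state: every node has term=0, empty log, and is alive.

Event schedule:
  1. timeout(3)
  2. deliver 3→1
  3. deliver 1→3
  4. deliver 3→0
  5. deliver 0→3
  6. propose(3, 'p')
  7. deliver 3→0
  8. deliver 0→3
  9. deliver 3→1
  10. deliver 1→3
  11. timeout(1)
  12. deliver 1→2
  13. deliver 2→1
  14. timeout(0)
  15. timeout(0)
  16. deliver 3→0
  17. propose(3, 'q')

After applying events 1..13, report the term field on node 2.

2

e1 timeout(3): 3[cand,t=1,-]
e2 deliver 3→1: 1[foll,t=1,-]
e3 deliver 1→3: ·
e4 deliver 3→0: 0[foll,t=1,-]
e5 deliver 0→3: 3[lead,t=1,-]
e6 propose(3,'p'): 3[lead,t=1,p]
e7 deliver 3→0: 0[foll,t=1,p]
e8 deliver 0→3: ·
e9 deliver 3→1: 1[foll,t=1,p]
e10 deliver 1→3: ·
e11 timeout(1): 1[cand,t=2,p]
e12 deliver 1→2: 2[foll,t=2,-]
e13 deliver 2→1: ·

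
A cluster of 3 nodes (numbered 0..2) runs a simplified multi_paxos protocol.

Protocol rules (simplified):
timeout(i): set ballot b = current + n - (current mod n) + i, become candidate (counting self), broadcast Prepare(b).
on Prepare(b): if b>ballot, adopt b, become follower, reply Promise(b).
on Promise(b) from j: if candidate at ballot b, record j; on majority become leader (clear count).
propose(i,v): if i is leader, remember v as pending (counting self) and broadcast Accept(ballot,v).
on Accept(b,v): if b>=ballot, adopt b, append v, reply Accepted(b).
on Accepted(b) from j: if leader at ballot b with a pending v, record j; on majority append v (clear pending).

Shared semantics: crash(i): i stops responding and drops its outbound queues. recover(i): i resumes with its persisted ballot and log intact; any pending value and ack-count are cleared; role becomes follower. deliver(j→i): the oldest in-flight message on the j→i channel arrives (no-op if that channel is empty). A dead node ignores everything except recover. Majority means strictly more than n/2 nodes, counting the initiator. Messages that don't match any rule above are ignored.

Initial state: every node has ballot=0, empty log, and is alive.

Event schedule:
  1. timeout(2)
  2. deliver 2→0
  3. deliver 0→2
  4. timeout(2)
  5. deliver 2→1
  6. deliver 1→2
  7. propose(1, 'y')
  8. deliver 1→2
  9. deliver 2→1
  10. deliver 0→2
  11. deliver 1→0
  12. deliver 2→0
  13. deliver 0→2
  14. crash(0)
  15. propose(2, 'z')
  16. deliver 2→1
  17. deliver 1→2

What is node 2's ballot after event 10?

[1] timeout(2) → N2(cand b5 [-])
[2] deliver 2→0 → N0(foll b5 [-])
[3] deliver 0→2 → N2(lead b5 [-])
[4] timeout(2) → N2(cand b8 [-])
[5] deliver 2→1 → N1(foll b5 [-])
[6] deliver 1→2 → ∅
[7] propose(1,'y') → ∅
[8] deliver 1→2 → ∅
[9] deliver 2→1 → N1(foll b8 [-])
[10] deliver 0→2 → ∅

8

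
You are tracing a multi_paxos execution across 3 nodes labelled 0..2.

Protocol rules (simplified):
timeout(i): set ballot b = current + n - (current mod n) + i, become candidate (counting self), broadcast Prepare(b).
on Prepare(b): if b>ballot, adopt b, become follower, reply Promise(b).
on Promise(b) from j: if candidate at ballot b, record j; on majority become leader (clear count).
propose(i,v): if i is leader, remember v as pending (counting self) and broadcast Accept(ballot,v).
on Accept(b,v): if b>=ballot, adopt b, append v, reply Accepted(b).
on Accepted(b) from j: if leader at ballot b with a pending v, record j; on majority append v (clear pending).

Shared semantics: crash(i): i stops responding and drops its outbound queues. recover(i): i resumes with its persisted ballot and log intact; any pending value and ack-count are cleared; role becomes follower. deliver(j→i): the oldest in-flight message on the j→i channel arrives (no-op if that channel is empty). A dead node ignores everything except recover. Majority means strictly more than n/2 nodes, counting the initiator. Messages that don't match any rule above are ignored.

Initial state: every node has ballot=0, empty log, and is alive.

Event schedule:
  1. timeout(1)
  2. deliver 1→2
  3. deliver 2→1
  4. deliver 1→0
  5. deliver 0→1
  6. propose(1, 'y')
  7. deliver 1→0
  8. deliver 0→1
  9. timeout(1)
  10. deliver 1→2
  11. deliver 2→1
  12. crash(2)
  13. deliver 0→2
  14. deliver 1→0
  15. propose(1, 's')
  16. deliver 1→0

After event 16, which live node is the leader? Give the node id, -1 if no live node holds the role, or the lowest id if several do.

after 1 — timeout(1): n1:cand/b4/[-]
after 2 — deliver 1→2: n2:foll/b4/[-]
after 3 — deliver 2→1: n1:lead/b4/[-]
after 4 — deliver 1→0: n0:foll/b4/[-]
after 5 — deliver 0→1: ·
after 6 — propose(1,'y'): ·
after 7 — deliver 1→0: n0:foll/b4/[y]
after 8 — deliver 0→1: n1:lead/b4/[y]
after 9 — timeout(1): n1:cand/b7/[y]
after 10 — deliver 1→2: n2:foll/b4/[y]
after 11 — deliver 2→1: ·
after 12 — crash(2): n2:✗foll/b4/[y]
after 13 — deliver 0→2: ·
after 14 — deliver 1→0: n0:foll/b7/[y]
after 15 — propose(1,'s'): ·
after 16 — deliver 1→0: ·

-1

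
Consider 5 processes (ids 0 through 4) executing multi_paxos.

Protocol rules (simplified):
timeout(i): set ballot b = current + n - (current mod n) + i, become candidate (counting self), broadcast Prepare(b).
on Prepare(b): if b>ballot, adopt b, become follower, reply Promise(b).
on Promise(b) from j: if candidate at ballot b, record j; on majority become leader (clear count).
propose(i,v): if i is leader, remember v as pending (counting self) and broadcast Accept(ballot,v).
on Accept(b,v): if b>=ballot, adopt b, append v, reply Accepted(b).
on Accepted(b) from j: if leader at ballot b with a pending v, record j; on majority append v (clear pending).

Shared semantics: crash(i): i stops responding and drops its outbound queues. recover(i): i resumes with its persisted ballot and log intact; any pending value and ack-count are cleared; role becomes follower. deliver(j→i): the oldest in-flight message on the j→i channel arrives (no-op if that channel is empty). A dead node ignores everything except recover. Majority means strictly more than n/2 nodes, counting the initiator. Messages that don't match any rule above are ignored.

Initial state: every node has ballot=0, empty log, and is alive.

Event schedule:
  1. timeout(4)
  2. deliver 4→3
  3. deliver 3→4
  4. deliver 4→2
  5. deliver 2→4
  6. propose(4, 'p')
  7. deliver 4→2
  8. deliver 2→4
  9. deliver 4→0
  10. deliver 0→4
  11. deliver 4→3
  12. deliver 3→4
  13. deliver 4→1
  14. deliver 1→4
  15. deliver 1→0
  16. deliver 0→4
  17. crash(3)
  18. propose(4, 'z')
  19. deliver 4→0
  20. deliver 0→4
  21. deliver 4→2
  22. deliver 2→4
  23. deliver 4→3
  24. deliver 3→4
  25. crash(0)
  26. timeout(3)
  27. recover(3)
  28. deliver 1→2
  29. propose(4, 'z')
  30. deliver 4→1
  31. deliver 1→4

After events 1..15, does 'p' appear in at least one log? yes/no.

yes

[1] timeout(4) → N4(cand b9 [-])
[2] deliver 4→3 → N3(foll b9 [-])
[3] deliver 3→4 → ∅
[4] deliver 4→2 → N2(foll b9 [-])
[5] deliver 2→4 → N4(lead b9 [-])
[6] propose(4,'p') → ∅
[7] deliver 4→2 → N2(foll b9 [p])
[8] deliver 2→4 → ∅
[9] deliver 4→0 → N0(foll b9 [-])
[10] deliver 0→4 → ∅
[11] deliver 4→3 → N3(foll b9 [p])
[12] deliver 3→4 → N4(lead b9 [p])
[13] deliver 4→1 → N1(foll b9 [-])
[14] deliver 1→4 → ∅
[15] deliver 1→0 → ∅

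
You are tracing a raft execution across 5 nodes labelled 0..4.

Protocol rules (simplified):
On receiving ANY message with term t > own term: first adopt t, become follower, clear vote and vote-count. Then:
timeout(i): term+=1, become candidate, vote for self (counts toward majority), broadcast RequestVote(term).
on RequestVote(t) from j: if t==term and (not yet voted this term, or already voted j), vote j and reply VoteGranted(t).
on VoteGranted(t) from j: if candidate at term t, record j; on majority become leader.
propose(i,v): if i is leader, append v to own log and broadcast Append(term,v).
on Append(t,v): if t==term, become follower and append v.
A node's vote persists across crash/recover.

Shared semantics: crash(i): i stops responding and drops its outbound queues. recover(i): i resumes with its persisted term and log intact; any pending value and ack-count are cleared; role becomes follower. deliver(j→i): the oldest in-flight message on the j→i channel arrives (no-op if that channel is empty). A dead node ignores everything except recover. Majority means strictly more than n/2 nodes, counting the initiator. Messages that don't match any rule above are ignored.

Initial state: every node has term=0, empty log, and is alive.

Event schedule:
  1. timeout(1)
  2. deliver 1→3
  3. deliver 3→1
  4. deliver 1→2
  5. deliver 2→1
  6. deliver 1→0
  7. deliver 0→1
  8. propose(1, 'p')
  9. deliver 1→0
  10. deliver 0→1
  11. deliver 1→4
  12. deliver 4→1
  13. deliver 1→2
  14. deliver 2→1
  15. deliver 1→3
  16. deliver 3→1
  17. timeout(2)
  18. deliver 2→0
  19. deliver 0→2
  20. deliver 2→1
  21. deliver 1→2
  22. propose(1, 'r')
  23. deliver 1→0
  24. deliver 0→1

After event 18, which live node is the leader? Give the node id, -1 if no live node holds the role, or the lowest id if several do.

after 1 — timeout(1): n1:cand/t1/[-]
after 2 — deliver 1→3: n3:foll/t1/[-]
after 3 — deliver 3→1: ·
after 4 — deliver 1→2: n2:foll/t1/[-]
after 5 — deliver 2→1: n1:lead/t1/[-]
after 6 — deliver 1→0: n0:foll/t1/[-]
after 7 — deliver 0→1: ·
after 8 — propose(1,'p'): n1:lead/t1/[p]
after 9 — deliver 1→0: n0:foll/t1/[p]
after 10 — deliver 0→1: ·
after 11 — deliver 1→4: n4:foll/t1/[-]
after 12 — deliver 4→1: ·
after 13 — deliver 1→2: n2:foll/t1/[p]
after 14 — deliver 2→1: ·
after 15 — deliver 1→3: n3:foll/t1/[p]
after 16 — deliver 3→1: ·
after 17 — timeout(2): n2:cand/t2/[p]
after 18 — deliver 2→0: n0:foll/t2/[p]

1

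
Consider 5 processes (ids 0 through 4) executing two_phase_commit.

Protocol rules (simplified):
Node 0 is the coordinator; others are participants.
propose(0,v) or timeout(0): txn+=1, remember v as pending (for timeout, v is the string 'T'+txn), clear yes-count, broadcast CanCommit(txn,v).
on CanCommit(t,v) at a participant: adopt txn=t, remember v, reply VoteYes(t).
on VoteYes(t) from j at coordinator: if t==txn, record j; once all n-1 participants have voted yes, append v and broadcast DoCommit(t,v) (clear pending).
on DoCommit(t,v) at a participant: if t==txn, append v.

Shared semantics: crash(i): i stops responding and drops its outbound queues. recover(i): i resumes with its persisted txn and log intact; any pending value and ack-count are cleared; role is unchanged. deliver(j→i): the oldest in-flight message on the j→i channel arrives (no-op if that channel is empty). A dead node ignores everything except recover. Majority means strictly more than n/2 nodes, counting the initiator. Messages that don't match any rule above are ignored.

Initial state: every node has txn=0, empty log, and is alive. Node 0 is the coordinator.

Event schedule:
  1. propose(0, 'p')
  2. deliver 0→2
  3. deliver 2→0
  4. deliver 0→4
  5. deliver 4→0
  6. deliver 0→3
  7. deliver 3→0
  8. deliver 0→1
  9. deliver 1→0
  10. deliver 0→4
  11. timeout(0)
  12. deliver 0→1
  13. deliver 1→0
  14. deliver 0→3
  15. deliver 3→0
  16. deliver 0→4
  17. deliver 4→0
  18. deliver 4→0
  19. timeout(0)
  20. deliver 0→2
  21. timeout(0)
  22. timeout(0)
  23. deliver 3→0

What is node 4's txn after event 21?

2

[1] propose(0,'p') → N0(coor t1 [-])
[2] deliver 0→2 → N2(part t1 [-])
[3] deliver 2→0 → ∅
[4] deliver 0→4 → N4(part t1 [-])
[5] deliver 4→0 → ∅
[6] deliver 0→3 → N3(part t1 [-])
[7] deliver 3→0 → ∅
[8] deliver 0→1 → N1(part t1 [-])
[9] deliver 1→0 → N0(coor t1 [p])
[10] deliver 0→4 → N4(part t1 [p])
[11] timeout(0) → N0(coor t2 [p])
[12] deliver 0→1 → N1(part t1 [p])
[13] deliver 1→0 → ∅
[14] deliver 0→3 → N3(part t1 [p])
[15] deliver 3→0 → ∅
[16] deliver 0→4 → N4(part t2 [p])
[17] deliver 4→0 → ∅
[18] deliver 4→0 → ∅
[19] timeout(0) → N0(coor t3 [p])
[20] deliver 0→2 → N2(part t1 [p])
[21] timeout(0) → N0(coor t4 [p])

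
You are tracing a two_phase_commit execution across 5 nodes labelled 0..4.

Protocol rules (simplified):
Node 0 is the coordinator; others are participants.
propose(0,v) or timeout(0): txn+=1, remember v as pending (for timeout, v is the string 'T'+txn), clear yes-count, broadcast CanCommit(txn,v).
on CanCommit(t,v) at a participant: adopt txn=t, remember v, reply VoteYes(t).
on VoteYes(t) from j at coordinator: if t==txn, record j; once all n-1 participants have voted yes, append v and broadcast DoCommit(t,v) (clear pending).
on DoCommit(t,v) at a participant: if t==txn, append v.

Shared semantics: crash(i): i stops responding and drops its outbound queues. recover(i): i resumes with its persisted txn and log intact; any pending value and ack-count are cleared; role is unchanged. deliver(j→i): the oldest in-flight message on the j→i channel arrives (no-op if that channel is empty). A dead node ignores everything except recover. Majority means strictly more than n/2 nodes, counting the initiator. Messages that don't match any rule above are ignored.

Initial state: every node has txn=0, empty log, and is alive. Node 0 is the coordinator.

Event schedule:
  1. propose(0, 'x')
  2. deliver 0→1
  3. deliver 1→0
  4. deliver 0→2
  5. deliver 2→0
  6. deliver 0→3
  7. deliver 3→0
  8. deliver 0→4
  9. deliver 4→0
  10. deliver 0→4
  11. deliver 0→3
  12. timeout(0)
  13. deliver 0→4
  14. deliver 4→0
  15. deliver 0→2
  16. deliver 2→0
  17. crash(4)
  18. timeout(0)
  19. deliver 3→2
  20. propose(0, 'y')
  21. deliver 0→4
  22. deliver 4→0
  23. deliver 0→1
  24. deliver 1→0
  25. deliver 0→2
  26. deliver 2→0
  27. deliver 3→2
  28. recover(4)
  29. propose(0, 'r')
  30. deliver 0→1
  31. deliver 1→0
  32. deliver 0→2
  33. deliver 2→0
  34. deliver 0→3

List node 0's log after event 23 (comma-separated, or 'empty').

x

1. propose(0,'x'):  <0:coor t1 ->
2. deliver 0→1:  <1:part t1 ->
3. deliver 1→0:  nop
4. deliver 0→2:  <2:part t1 ->
5. deliver 2→0:  nop
6. deliver 0→3:  <3:part t1 ->
7. deliver 3→0:  nop
8. deliver 0→4:  <4:part t1 ->
9. deliver 4→0:  <0:coor t1 x>
10. deliver 0→4:  <4:part t1 x>
11. deliver 0→3:  <3:part t1 x>
12. timeout(0):  <0:coor t2 x>
13. deliver 0→4:  <4:part t2 x>
14. deliver 4→0:  nop
15. deliver 0→2:  <2:part t1 x>
16. deliver 2→0:  nop
17. crash(4):  <4:✗part t2 x>
18. timeout(0):  <0:coor t3 x>
19. deliver 3→2:  nop
20. propose(0,'y'):  <0:coor t4 x>
21. deliver 0→4:  nop
22. deliver 4→0:  nop
23. deliver 0→1:  <1:part t1 x>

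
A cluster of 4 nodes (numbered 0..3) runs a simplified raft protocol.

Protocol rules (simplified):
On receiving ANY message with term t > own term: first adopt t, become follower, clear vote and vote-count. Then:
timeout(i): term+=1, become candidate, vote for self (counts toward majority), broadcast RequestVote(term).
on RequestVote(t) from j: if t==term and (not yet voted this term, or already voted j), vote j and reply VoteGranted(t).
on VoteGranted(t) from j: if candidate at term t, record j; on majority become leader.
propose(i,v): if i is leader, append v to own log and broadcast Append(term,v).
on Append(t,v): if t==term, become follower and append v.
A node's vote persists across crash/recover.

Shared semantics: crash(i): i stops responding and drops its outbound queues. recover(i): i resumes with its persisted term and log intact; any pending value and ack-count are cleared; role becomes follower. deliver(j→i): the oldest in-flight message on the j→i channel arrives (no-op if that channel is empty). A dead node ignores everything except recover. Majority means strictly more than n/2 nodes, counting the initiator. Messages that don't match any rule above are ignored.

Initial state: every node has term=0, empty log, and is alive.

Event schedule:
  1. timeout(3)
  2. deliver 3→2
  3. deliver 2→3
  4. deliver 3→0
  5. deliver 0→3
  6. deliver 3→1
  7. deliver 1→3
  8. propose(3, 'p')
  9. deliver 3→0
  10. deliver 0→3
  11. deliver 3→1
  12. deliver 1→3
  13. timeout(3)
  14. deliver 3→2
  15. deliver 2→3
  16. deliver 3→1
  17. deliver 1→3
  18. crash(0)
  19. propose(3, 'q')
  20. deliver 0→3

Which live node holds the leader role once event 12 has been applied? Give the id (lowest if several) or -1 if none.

3

1. timeout(3):  <3:cand t1 ->
2. deliver 3→2:  <2:foll t1 ->
3. deliver 2→3:  nop
4. deliver 3→0:  <0:foll t1 ->
5. deliver 0→3:  <3:lead t1 ->
6. deliver 3→1:  <1:foll t1 ->
7. deliver 1→3:  nop
8. propose(3,'p'):  <3:lead t1 p>
9. deliver 3→0:  <0:foll t1 p>
10. deliver 0→3:  nop
11. deliver 3→1:  <1:foll t1 p>
12. deliver 1→3:  nop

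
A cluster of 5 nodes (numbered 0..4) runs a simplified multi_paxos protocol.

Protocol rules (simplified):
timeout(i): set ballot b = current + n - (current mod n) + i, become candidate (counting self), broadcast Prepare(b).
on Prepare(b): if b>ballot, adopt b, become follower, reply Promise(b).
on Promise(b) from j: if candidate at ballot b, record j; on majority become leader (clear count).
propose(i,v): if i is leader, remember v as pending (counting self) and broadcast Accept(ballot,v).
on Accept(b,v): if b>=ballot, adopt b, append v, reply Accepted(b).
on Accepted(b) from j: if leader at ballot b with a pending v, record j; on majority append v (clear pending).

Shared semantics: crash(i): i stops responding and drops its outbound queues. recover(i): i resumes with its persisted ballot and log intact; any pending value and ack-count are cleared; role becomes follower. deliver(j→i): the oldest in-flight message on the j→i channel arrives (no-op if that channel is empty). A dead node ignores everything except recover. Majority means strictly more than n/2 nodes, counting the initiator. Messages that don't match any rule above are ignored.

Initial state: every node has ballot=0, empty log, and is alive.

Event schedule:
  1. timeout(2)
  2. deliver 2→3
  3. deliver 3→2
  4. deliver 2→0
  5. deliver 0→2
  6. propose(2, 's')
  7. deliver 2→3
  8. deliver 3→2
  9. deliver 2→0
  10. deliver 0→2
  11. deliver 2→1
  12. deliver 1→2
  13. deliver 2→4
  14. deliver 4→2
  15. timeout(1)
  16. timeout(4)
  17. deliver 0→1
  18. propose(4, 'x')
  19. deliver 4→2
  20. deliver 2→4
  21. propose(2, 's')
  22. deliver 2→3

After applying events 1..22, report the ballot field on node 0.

7

step 1 timeout(2): 2={cand,b=7,log=-}
step 2 deliver 2→3: 3={foll,b=7,log=-}
step 3 deliver 3→2: —
step 4 deliver 2→0: 0={foll,b=7,log=-}
step 5 deliver 0→2: 2={lead,b=7,log=-}
step 6 propose(2,'s'): —
step 7 deliver 2→3: 3={foll,b=7,log=s}
step 8 deliver 3→2: —
step 9 deliver 2→0: 0={foll,b=7,log=s}
step 10 deliver 0→2: 2={lead,b=7,log=s}
step 11 deliver 2→1: 1={foll,b=7,log=-}
step 12 deliver 1→2: —
step 13 deliver 2→4: 4={foll,b=7,log=-}
step 14 deliver 4→2: —
step 15 timeout(1): 1={cand,b=11,log=-}
step 16 timeout(4): 4={cand,b=14,log=-}
step 17 deliver 0→1: —
step 18 propose(4,'x'): —
step 19 deliver 4→2: 2={foll,b=14,log=s}
step 20 deliver 2→4: —
step 21 propose(2,'s'): —
step 22 deliver 2→3: —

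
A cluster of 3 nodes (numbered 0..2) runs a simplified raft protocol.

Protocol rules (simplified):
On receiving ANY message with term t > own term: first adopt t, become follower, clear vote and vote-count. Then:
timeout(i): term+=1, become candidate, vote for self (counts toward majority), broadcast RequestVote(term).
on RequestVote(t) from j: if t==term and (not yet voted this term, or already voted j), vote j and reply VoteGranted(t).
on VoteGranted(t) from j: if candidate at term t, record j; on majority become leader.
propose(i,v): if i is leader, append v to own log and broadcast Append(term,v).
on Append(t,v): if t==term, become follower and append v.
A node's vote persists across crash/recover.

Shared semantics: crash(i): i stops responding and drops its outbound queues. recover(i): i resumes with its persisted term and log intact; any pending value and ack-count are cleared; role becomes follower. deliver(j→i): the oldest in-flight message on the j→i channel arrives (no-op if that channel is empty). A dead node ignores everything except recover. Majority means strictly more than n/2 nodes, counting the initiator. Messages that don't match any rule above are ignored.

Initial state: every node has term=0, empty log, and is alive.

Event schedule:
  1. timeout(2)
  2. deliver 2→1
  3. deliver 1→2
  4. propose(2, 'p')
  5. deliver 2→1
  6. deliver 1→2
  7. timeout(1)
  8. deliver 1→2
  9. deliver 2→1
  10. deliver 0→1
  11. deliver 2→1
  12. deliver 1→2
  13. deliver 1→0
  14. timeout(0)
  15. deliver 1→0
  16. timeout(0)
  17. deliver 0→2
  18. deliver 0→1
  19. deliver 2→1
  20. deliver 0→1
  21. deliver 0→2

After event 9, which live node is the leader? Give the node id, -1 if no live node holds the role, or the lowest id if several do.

e1 timeout(2): 2[cand,t=1,-]
e2 deliver 2→1: 1[foll,t=1,-]
e3 deliver 1→2: 2[lead,t=1,-]
e4 propose(2,'p'): 2[lead,t=1,p]
e5 deliver 2→1: 1[foll,t=1,p]
e6 deliver 1→2: ·
e7 timeout(1): 1[cand,t=2,p]
e8 deliver 1→2: 2[foll,t=2,p]
e9 deliver 2→1: 1[lead,t=2,p]

1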